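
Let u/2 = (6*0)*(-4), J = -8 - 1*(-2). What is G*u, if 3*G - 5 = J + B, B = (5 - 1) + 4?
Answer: 0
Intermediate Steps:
B = 8 (B = 4 + 4 = 8)
J = -6 (J = -8 + 2 = -6)
G = 7/3 (G = 5/3 + (-6 + 8)/3 = 5/3 + (1/3)*2 = 5/3 + 2/3 = 7/3 ≈ 2.3333)
u = 0 (u = 2*((6*0)*(-4)) = 2*(0*(-4)) = 2*0 = 0)
G*u = (7/3)*0 = 0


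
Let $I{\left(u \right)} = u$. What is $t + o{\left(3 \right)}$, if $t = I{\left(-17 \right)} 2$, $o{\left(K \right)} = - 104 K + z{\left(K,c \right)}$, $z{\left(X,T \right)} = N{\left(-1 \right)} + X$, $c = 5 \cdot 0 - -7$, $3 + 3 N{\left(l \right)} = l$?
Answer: $- \frac{1033}{3} \approx -344.33$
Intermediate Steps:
$N{\left(l \right)} = -1 + \frac{l}{3}$
$c = 7$ ($c = 0 + 7 = 7$)
$z{\left(X,T \right)} = - \frac{4}{3} + X$ ($z{\left(X,T \right)} = \left(-1 + \frac{1}{3} \left(-1\right)\right) + X = \left(-1 - \frac{1}{3}\right) + X = - \frac{4}{3} + X$)
$o{\left(K \right)} = - \frac{4}{3} - 103 K$ ($o{\left(K \right)} = - 104 K + \left(- \frac{4}{3} + K\right) = - \frac{4}{3} - 103 K$)
$t = -34$ ($t = \left(-17\right) 2 = -34$)
$t + o{\left(3 \right)} = -34 - \frac{931}{3} = - \frac{1033}{3}$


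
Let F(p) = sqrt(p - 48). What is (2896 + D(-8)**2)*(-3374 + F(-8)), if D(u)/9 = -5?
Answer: -16603454 + 9842*I*sqrt(14) ≈ -1.6603e+7 + 36825.0*I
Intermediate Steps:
F(p) = sqrt(-48 + p)
D(u) = -45 (D(u) = 9*(-5) = -45)
(2896 + D(-8)**2)*(-3374 + F(-8)) = (2896 + (-45)**2)*(-3374 + sqrt(-48 - 8)) = (2896 + 2025)*(-3374 + sqrt(-56)) = 4921*(-3374 + 2*I*sqrt(14)) = -16603454 + 9842*I*sqrt(14)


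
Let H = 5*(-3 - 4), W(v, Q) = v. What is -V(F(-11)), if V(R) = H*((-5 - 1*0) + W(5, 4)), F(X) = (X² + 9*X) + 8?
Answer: 0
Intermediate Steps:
F(X) = 8 + X² + 9*X
H = -35 (H = 5*(-7) = -35)
V(R) = 0 (V(R) = -35*((-5 - 1*0) + 5) = -35*((-5 + 0) + 5) = -35*(-5 + 5) = -35*0 = 0)
-V(F(-11)) = -1*0 = 0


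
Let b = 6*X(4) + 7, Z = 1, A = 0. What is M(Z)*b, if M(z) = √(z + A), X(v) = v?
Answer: 31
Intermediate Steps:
M(z) = √z (M(z) = √(z + 0) = √z)
b = 31 (b = 6*4 + 7 = 24 + 7 = 31)
M(Z)*b = √1*31 = 1*31 = 31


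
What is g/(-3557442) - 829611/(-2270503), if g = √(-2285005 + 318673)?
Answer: 829611/2270503 - I*√491583/1778721 ≈ 0.36539 - 0.00039418*I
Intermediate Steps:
g = 2*I*√491583 (g = √(-1966332) = 2*I*√491583 ≈ 1402.3*I)
g/(-3557442) - 829611/(-2270503) = (2*I*√491583)/(-3557442) - 829611/(-2270503) = (2*I*√491583)*(-1/3557442) - 829611*(-1/2270503) = -I*√491583/1778721 + 829611/2270503 = 829611/2270503 - I*√491583/1778721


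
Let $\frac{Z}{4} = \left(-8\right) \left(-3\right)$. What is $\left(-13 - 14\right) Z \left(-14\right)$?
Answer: $36288$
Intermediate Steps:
$Z = 96$ ($Z = 4 \left(\left(-8\right) \left(-3\right)\right) = 4 \cdot 24 = 96$)
$\left(-13 - 14\right) Z \left(-14\right) = \left(-13 - 14\right) 96 \left(-14\right) = \left(-27\right) 96 \left(-14\right) = \left(-2592\right) \left(-14\right) = 36288$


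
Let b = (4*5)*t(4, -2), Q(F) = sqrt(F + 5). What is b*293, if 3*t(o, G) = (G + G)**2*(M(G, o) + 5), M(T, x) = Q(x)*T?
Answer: -93760/3 ≈ -31253.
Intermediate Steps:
Q(F) = sqrt(5 + F)
M(T, x) = T*sqrt(5 + x) (M(T, x) = sqrt(5 + x)*T = T*sqrt(5 + x))
t(o, G) = 4*G**2*(5 + G*sqrt(5 + o))/3 (t(o, G) = ((G + G)**2*(G*sqrt(5 + o) + 5))/3 = ((2*G)**2*(5 + G*sqrt(5 + o)))/3 = ((4*G**2)*(5 + G*sqrt(5 + o)))/3 = (4*G**2*(5 + G*sqrt(5 + o)))/3 = 4*G**2*(5 + G*sqrt(5 + o))/3)
b = -320/3 (b = (4*5)*((4/3)*(-2)**2*(5 - 2*sqrt(5 + 4))) = 20*((4/3)*4*(5 - 2*sqrt(9))) = 20*((4/3)*4*(5 - 2*3)) = 20*((4/3)*4*(5 - 6)) = 20*((4/3)*4*(-1)) = 20*(-16/3) = -320/3 ≈ -106.67)
b*293 = -320/3*293 = -93760/3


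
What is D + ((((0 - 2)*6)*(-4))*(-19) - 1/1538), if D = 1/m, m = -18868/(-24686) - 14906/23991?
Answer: -29470975325279/32564332384 ≈ -905.01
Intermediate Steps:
m = 42346336/296120913 (m = -18868*(-1/24686) - 14906*1/23991 = 9434/12343 - 14906/23991 = 42346336/296120913 ≈ 0.14300)
D = 296120913/42346336 (D = 1/(42346336/296120913) = 296120913/42346336 ≈ 6.9928)
D + ((((0 - 2)*6)*(-4))*(-19) - 1/1538) = 296120913/42346336 + ((((0 - 2)*6)*(-4))*(-19) - 1/1538) = 296120913/42346336 + ((-2*6*(-4))*(-19) - 1*1/1538) = 296120913/42346336 + (-12*(-4)*(-19) - 1/1538) = 296120913/42346336 + (48*(-19) - 1/1538) = 296120913/42346336 + (-912 - 1/1538) = 296120913/42346336 - 1402657/1538 = -29470975325279/32564332384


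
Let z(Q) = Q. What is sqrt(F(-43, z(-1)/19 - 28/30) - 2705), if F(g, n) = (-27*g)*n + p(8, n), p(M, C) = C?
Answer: I*sqrt(312772395)/285 ≈ 62.054*I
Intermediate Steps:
F(g, n) = n - 27*g*n (F(g, n) = (-27*g)*n + n = -27*g*n + n = n - 27*g*n)
sqrt(F(-43, z(-1)/19 - 28/30) - 2705) = sqrt((-1/19 - 28/30)*(1 - 27*(-43)) - 2705) = sqrt((-1*1/19 - 28*1/30)*(1 + 1161) - 2705) = sqrt((-1/19 - 14/15)*1162 - 2705) = sqrt(-281/285*1162 - 2705) = sqrt(-326522/285 - 2705) = sqrt(-1097447/285) = I*sqrt(312772395)/285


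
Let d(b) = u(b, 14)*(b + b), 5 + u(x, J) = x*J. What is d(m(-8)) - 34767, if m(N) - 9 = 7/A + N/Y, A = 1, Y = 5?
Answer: -727623/25 ≈ -29105.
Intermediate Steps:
m(N) = 16 + N/5 (m(N) = 9 + (7/1 + N/5) = 9 + (7*1 + N*(⅕)) = 9 + (7 + N/5) = 16 + N/5)
u(x, J) = -5 + J*x (u(x, J) = -5 + x*J = -5 + J*x)
d(b) = 2*b*(-5 + 14*b) (d(b) = (-5 + 14*b)*(b + b) = (-5 + 14*b)*(2*b) = 2*b*(-5 + 14*b))
d(m(-8)) - 34767 = 2*(16 + (⅕)*(-8))*(-5 + 14*(16 + (⅕)*(-8))) - 34767 = 2*(16 - 8/5)*(-5 + 14*(16 - 8/5)) - 34767 = 2*(72/5)*(-5 + 14*(72/5)) - 34767 = 2*(72/5)*(-5 + 1008/5) - 34767 = 2*(72/5)*(983/5) - 34767 = 141552/25 - 34767 = -727623/25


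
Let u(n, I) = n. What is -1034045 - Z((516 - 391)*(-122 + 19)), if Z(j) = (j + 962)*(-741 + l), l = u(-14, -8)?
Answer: -10028360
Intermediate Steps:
l = -14
Z(j) = -726310 - 755*j (Z(j) = (j + 962)*(-741 - 14) = (962 + j)*(-755) = -726310 - 755*j)
-1034045 - Z((516 - 391)*(-122 + 19)) = -1034045 - (-726310 - 755*(516 - 391)*(-122 + 19)) = -1034045 - (-726310 - 94375*(-103)) = -1034045 - (-726310 - 755*(-12875)) = -1034045 - (-726310 + 9720625) = -1034045 - 1*8994315 = -1034045 - 8994315 = -10028360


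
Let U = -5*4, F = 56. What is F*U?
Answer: -1120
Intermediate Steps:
U = -20
F*U = 56*(-20) = -1120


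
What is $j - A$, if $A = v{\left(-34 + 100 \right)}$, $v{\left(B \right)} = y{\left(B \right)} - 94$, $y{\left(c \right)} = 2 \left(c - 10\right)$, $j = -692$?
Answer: $-710$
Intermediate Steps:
$y{\left(c \right)} = -20 + 2 c$ ($y{\left(c \right)} = 2 \left(-10 + c\right) = -20 + 2 c$)
$v{\left(B \right)} = -114 + 2 B$ ($v{\left(B \right)} = \left(-20 + 2 B\right) - 94 = -114 + 2 B$)
$A = 18$ ($A = -114 + 2 \left(-34 + 100\right) = -114 + 2 \cdot 66 = -114 + 132 = 18$)
$j - A = -692 - 18 = -710$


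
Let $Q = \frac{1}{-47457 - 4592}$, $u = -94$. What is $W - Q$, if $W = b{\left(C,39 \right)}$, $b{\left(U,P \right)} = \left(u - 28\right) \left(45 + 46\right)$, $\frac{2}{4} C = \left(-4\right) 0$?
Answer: $- \frac{577847997}{52049} \approx -11102.0$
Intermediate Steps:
$C = 0$ ($C = 2 \left(\left(-4\right) 0\right) = 2 \cdot 0 = 0$)
$b{\left(U,P \right)} = -11102$ ($b{\left(U,P \right)} = \left(-94 - 28\right) \left(45 + 46\right) = \left(-122\right) 91 = -11102$)
$W = -11102$
$Q = - \frac{1}{52049}$ ($Q = \frac{1}{-52049} = - \frac{1}{52049} \approx -1.9213 \cdot 10^{-5}$)
$W - Q = -11102 - - \frac{1}{52049} = -11102 + \frac{1}{52049} = - \frac{577847997}{52049}$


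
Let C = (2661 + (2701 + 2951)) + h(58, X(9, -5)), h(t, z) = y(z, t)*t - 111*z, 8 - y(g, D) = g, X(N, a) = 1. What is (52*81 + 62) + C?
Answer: 12882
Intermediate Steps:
y(g, D) = 8 - g
h(t, z) = -111*z + t*(8 - z) (h(t, z) = (8 - z)*t - 111*z = t*(8 - z) - 111*z = -111*z + t*(8 - z))
C = 8608 (C = (2661 + (2701 + 2951)) + (-111*1 - 1*58*(-8 + 1)) = (2661 + 5652) + (-111 - 1*58*(-7)) = 8313 + (-111 + 406) = 8313 + 295 = 8608)
(52*81 + 62) + C = (52*81 + 62) + 8608 = (4212 + 62) + 8608 = 4274 + 8608 = 12882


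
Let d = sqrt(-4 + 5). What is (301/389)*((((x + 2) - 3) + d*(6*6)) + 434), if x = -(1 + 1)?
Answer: 140567/389 ≈ 361.35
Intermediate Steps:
x = -2 (x = -1*2 = -2)
d = 1 (d = sqrt(1) = 1)
(301/389)*((((x + 2) - 3) + d*(6*6)) + 434) = (301/389)*((((-2 + 2) - 3) + 1*(6*6)) + 434) = (301*(1/389))*(((0 - 3) + 1*36) + 434) = 301*((-3 + 36) + 434)/389 = 301*(33 + 434)/389 = (301/389)*467 = 140567/389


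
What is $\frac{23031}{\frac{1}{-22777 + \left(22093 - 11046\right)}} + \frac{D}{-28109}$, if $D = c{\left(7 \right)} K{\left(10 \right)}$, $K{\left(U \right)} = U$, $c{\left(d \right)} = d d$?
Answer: $- \frac{7593748386160}{28109} \approx -2.7015 \cdot 10^{8}$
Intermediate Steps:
$c{\left(d \right)} = d^{2}$
$D = 490$ ($D = 7^{2} \cdot 10 = 49 \cdot 10 = 490$)
$\frac{23031}{\frac{1}{-22777 + \left(22093 - 11046\right)}} + \frac{D}{-28109} = \frac{23031}{\frac{1}{-22777 + \left(22093 - 11046\right)}} + \frac{490}{-28109} = \frac{23031}{\frac{1}{-22777 + 11047}} + 490 \left(- \frac{1}{28109}\right) = \frac{23031}{\frac{1}{-11730}} - \frac{490}{28109} = \frac{23031}{- \frac{1}{11730}} - \frac{490}{28109} = 23031 \left(-11730\right) - \frac{490}{28109} = -270153630 - \frac{490}{28109} = - \frac{7593748386160}{28109}$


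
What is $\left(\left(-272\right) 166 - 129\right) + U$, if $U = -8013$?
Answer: $-53294$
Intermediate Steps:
$\left(\left(-272\right) 166 - 129\right) + U = \left(\left(-272\right) 166 - 129\right) - 8013 = \left(-45152 - 129\right) - 8013 = -45281 - 8013 = -53294$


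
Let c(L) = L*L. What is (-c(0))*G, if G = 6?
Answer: 0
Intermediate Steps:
c(L) = L²
(-c(0))*G = -1*0²*6 = -1*0*6 = 0*6 = 0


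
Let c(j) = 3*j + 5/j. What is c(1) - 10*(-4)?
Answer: 48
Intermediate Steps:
c(1) - 10*(-4) = (3*1 + 5/1) - 10*(-4) = (3 + 5*1) + 40 = (3 + 5) + 40 = 8 + 40 = 48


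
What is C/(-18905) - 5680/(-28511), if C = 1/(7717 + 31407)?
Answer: 4201150741089/21087853801420 ≈ 0.19922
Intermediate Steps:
C = 1/39124 ≈ 2.5560e-5
C/(-18905) - 5680/(-28511) = (1/39124)/(-18905) - 5680/(-28511) = (1/39124)*(-1/18905) - 5680*(-1/28511) = -1/739639220 + 5680/28511 = 4201150741089/21087853801420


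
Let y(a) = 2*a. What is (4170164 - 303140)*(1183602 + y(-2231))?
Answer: 4559762679360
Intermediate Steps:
(4170164 - 303140)*(1183602 + y(-2231)) = (4170164 - 303140)*(1183602 + 2*(-2231)) = 3867024*(1183602 - 4462) = 3867024*1179140 = 4559762679360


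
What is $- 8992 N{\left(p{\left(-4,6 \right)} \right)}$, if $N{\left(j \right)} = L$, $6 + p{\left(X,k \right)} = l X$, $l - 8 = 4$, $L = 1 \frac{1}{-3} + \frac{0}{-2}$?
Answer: $\frac{8992}{3} \approx 2997.3$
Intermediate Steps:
$L = - \frac{1}{3}$ ($L = 1 \left(- \frac{1}{3}\right) + 0 \left(- \frac{1}{2}\right) = - \frac{1}{3} + 0 = - \frac{1}{3} \approx -0.33333$)
$l = 12$ ($l = 8 + 4 = 12$)
$p{\left(X,k \right)} = -6 + 12 X$
$N{\left(j \right)} = - \frac{1}{3}$
$- 8992 N{\left(p{\left(-4,6 \right)} \right)} = \left(-8992\right) \left(- \frac{1}{3}\right) = \frac{8992}{3}$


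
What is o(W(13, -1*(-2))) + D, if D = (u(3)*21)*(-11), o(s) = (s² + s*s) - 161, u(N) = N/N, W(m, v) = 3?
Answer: -374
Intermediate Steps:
u(N) = 1
o(s) = -161 + 2*s² (o(s) = (s² + s²) - 161 = 2*s² - 161 = -161 + 2*s²)
D = -231 (D = (1*21)*(-11) = 21*(-11) = -231)
o(W(13, -1*(-2))) + D = (-161 + 2*3²) - 231 = (-161 + 2*9) - 231 = (-161 + 18) - 231 = -143 - 231 = -374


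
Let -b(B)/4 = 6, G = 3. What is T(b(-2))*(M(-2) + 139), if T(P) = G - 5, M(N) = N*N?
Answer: -286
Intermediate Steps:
b(B) = -24 (b(B) = -4*6 = -24)
M(N) = N**2
T(P) = -2 (T(P) = 3 - 5 = -2)
T(b(-2))*(M(-2) + 139) = -2*((-2)**2 + 139) = -2*(4 + 139) = -2*143 = -286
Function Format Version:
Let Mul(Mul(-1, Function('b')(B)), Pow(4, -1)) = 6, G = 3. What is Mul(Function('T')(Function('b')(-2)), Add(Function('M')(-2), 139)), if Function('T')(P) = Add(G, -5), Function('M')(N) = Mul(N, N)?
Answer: -286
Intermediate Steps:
Function('b')(B) = -24 (Function('b')(B) = Mul(-4, 6) = -24)
Function('M')(N) = Pow(N, 2)
Function('T')(P) = -2 (Function('T')(P) = Add(3, -5) = -2)
Mul(Function('T')(Function('b')(-2)), Add(Function('M')(-2), 139)) = Mul(-2, Add(Pow(-2, 2), 139)) = Mul(-2, Add(4, 139)) = Mul(-2, 143) = -286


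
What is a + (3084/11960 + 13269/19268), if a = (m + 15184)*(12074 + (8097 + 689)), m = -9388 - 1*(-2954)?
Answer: 5257753118764969/28805660 ≈ 1.8252e+8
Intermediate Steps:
m = -6434 (m = -9388 + 2954 = -6434)
a = 182525000 (a = (-6434 + 15184)*(12074 + (8097 + 689)) = 8750*(12074 + 8786) = 8750*20860 = 182525000)
a + (3084/11960 + 13269/19268) = 182525000 + (3084/11960 + 13269/19268) = 182525000 + (3084*(1/11960) + 13269*(1/19268)) = 182525000 + (771/2990 + 13269/19268) = 182525000 + 27264969/28805660 = 5257753118764969/28805660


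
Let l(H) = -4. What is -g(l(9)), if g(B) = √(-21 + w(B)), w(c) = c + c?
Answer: -I*√29 ≈ -5.3852*I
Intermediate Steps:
w(c) = 2*c
g(B) = √(-21 + 2*B)
-g(l(9)) = -√(-21 + 2*(-4)) = -√(-21 - 8) = -√(-29) = -I*√29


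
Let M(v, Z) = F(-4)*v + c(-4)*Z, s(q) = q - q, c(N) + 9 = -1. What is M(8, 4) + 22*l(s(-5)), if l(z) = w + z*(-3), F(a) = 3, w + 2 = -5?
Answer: -170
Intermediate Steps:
w = -7 (w = -2 - 5 = -7)
c(N) = -10 (c(N) = -9 - 1 = -10)
s(q) = 0
l(z) = -7 - 3*z (l(z) = -7 + z*(-3) = -7 - 3*z)
M(v, Z) = -10*Z + 3*v (M(v, Z) = 3*v - 10*Z = -10*Z + 3*v)
M(8, 4) + 22*l(s(-5)) = (-10*4 + 3*8) + 22*(-7 - 3*0) = (-40 + 24) + 22*(-7 + 0) = -16 + 22*(-7) = -16 - 154 = -170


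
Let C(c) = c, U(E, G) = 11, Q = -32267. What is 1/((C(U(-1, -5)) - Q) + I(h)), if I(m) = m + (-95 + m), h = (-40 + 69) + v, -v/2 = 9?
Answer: 1/32205 ≈ 3.1051e-5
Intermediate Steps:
v = -18 (v = -2*9 = -18)
h = 11 (h = (-40 + 69) - 18 = 29 - 18 = 11)
I(m) = -95 + 2*m
1/((C(U(-1, -5)) - Q) + I(h)) = 1/((11 - 1*(-32267)) + (-95 + 2*11)) = 1/((11 + 32267) + (-95 + 22)) = 1/(32278 - 73) = 1/32205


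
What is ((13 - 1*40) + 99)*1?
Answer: 72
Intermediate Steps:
((13 - 1*40) + 99)*1 = ((13 - 40) + 99)*1 = (-27 + 99)*1 = 72*1 = 72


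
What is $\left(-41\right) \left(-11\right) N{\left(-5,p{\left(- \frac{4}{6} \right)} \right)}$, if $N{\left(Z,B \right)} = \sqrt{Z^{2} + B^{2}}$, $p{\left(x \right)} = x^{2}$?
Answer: $\frac{451 \sqrt{2041}}{9} \approx 2263.9$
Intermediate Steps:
$N{\left(Z,B \right)} = \sqrt{B^{2} + Z^{2}}$
$\left(-41\right) \left(-11\right) N{\left(-5,p{\left(- \frac{4}{6} \right)} \right)} = \left(-41\right) \left(-11\right) \sqrt{\left(\left(- \frac{4}{6}\right)^{2}\right)^{2} + \left(-5\right)^{2}} = 451 \sqrt{\left(\left(\left(-4\right) \frac{1}{6}\right)^{2}\right)^{2} + 25} = 451 \sqrt{\left(\left(- \frac{2}{3}\right)^{2}\right)^{2} + 25} = 451 \sqrt{\left(\frac{4}{9}\right)^{2} + 25} = 451 \sqrt{\frac{16}{81} + 25} = 451 \sqrt{\frac{2041}{81}} = 451 \frac{\sqrt{2041}}{9} = \frac{451 \sqrt{2041}}{9}$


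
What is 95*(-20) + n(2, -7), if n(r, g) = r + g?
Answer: -1905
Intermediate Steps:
n(r, g) = g + r
95*(-20) + n(2, -7) = 95*(-20) + (-7 + 2) = -1900 - 5 = -1905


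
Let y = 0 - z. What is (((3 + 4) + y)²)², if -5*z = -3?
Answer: 1048576/625 ≈ 1677.7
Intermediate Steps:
z = ⅗ (z = -⅕*(-3) = ⅗ ≈ 0.60000)
y = -⅗ (y = 0 - 1*⅗ = 0 - ⅗ = -⅗ ≈ -0.60000)
(((3 + 4) + y)²)² = (((3 + 4) - ⅗)²)² = ((7 - ⅗)²)² = ((32/5)²)² = (1024/25)² = 1048576/625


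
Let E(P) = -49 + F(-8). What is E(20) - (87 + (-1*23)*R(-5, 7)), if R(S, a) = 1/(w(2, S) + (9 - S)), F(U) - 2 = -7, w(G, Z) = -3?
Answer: -1528/11 ≈ -138.91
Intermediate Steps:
F(U) = -5 (F(U) = 2 - 7 = -5)
R(S, a) = 1/(6 - S) (R(S, a) = 1/(-3 + (9 - S)) = 1/(6 - S))
E(P) = -54 (E(P) = -49 - 5 = -54)
E(20) - (87 + (-1*23)*R(-5, 7)) = -54 - (87 + (-1*23)*(-1/(-6 - 5))) = -54 - (87 - (-23)/(-11)) = -54 - (87 - (-23)*(-1)/11) = -54 - (87 - 23*1/11) = -54 - (87 - 23/11) = -54 - 1*934/11 = -54 - 934/11 = -1528/11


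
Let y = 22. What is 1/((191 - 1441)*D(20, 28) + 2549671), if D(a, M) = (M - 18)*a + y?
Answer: 1/2272171 ≈ 4.4011e-7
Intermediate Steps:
D(a, M) = 22 + a*(-18 + M) (D(a, M) = (M - 18)*a + 22 = (-18 + M)*a + 22 = a*(-18 + M) + 22 = 22 + a*(-18 + M))
1/((191 - 1441)*D(20, 28) + 2549671) = 1/((191 - 1441)*(22 - 18*20 + 28*20) + 2549671) = 1/(-1250*(22 - 360 + 560) + 2549671) = 1/(-1250*222 + 2549671) = 1/(-277500 + 2549671) = 1/2272171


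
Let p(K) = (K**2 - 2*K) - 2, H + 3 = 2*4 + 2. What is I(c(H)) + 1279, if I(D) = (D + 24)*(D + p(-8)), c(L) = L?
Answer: 3914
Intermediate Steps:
H = 7 (H = -3 + (2*4 + 2) = -3 + (8 + 2) = -3 + 10 = 7)
p(K) = -2 + K**2 - 2*K
I(D) = (24 + D)*(78 + D) (I(D) = (D + 24)*(D + (-2 + (-8)**2 - 2*(-8))) = (24 + D)*(D + (-2 + 64 + 16)) = (24 + D)*(D + 78) = (24 + D)*(78 + D))
I(c(H)) + 1279 = (1872 + 7**2 + 102*7) + 1279 = (1872 + 49 + 714) + 1279 = 2635 + 1279 = 3914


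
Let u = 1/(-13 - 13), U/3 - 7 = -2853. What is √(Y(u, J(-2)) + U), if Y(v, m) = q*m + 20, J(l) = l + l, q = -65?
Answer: I*√8258 ≈ 90.874*I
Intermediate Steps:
U = -8538 (U = 21 + 3*(-2853) = 21 - 8559 = -8538)
u = -1/26 (u = 1/(-26) = -1/26 ≈ -0.038462)
J(l) = 2*l
Y(v, m) = 20 - 65*m (Y(v, m) = -65*m + 20 = 20 - 65*m)
√(Y(u, J(-2)) + U) = √((20 - 130*(-2)) - 8538) = √((20 - 65*(-4)) - 8538) = √((20 + 260) - 8538) = √(280 - 8538) = √(-8258) = I*√8258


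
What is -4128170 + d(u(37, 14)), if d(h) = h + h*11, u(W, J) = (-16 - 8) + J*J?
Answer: -4126106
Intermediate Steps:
u(W, J) = -24 + J²
d(h) = 12*h (d(h) = h + 11*h = 12*h)
-4128170 + d(u(37, 14)) = -4128170 + 12*(-24 + 14²) = -4128170 + 12*(-24 + 196) = -4128170 + 12*172 = -4128170 + 2064 = -4126106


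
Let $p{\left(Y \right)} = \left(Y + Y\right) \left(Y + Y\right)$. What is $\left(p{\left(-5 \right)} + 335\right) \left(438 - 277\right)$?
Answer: $70035$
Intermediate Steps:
$p{\left(Y \right)} = 4 Y^{2}$ ($p{\left(Y \right)} = 2 Y 2 Y = 4 Y^{2}$)
$\left(p{\left(-5 \right)} + 335\right) \left(438 - 277\right) = \left(4 \left(-5\right)^{2} + 335\right) \left(438 - 277\right) = \left(4 \cdot 25 + 335\right) 161 = \left(100 + 335\right) 161 = 435 \cdot 161 = 70035$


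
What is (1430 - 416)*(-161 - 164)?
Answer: -329550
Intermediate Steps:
(1430 - 416)*(-161 - 164) = 1014*(-325) = -329550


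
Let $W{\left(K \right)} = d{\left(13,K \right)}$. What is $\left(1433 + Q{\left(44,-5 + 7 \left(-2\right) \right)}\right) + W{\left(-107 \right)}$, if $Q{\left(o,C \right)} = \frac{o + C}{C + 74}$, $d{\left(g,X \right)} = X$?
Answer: $\frac{14591}{11} \approx 1326.5$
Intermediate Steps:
$W{\left(K \right)} = K$
$Q{\left(o,C \right)} = \frac{C + o}{74 + C}$
$\left(1433 + Q{\left(44,-5 + 7 \left(-2\right) \right)}\right) + W{\left(-107 \right)} = \left(1433 + \frac{\left(-5 + 7 \left(-2\right)\right) + 44}{74 + \left(-5 + 7 \left(-2\right)\right)}\right) - 107 = \left(1433 + \frac{\left(-5 - 14\right) + 44}{74 - 19}\right) - 107 = \left(1433 + \frac{-19 + 44}{74 - 19}\right) - 107 = \left(1433 + \frac{1}{55} \cdot 25\right) - 107 = \left(1433 + \frac{5}{11}\right) - 107 = \frac{15768}{11} - 107 = \frac{14591}{11}$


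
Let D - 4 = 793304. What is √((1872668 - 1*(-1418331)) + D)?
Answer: √4084307 ≈ 2021.0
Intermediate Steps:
D = 793308 (D = 4 + 793304 = 793308)
√((1872668 - 1*(-1418331)) + D) = √((1872668 - 1*(-1418331)) + 793308) = √((1872668 + 1418331) + 793308) = √(3290999 + 793308) = √4084307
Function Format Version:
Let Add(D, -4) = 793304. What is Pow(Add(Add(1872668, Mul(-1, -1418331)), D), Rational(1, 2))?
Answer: Pow(4084307, Rational(1, 2)) ≈ 2021.0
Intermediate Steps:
D = 793308 (D = Add(4, 793304) = 793308)
Pow(Add(Add(1872668, Mul(-1, -1418331)), D), Rational(1, 2)) = Pow(Add(Add(1872668, Mul(-1, -1418331)), 793308), Rational(1, 2)) = Pow(Add(Add(1872668, 1418331), 793308), Rational(1, 2)) = Pow(Add(3290999, 793308), Rational(1, 2)) = Pow(4084307, Rational(1, 2))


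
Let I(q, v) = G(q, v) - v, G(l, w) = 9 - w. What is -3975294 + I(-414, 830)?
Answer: -3976945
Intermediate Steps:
I(q, v) = 9 - 2*v (I(q, v) = (9 - v) - v = 9 - 2*v)
-3975294 + I(-414, 830) = -3975294 + (9 - 2*830) = -3975294 + (9 - 1660) = -3975294 - 1651 = -3976945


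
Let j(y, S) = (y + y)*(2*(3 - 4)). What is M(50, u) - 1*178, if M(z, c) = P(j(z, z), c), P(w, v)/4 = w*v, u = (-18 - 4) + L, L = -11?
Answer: 26222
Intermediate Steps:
u = -33 (u = (-18 - 4) - 11 = -22 - 11 = -33)
j(y, S) = -4*y (j(y, S) = (2*y)*(2*(-1)) = (2*y)*(-2) = -4*y)
P(w, v) = 4*v*w (P(w, v) = 4*(w*v) = 4*(v*w) = 4*v*w)
M(z, c) = -16*c*z (M(z, c) = 4*c*(-4*z) = -16*c*z)
M(50, u) - 1*178 = -16*(-33)*50 - 1*178 = 26400 - 178 = 26222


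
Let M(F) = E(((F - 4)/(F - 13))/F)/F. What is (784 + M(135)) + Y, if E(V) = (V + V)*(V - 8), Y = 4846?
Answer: 103085906279101/18310110750 ≈ 5630.0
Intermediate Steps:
E(V) = 2*V*(-8 + V) (E(V) = (2*V)*(-8 + V) = 2*V*(-8 + V))
M(F) = 2*(-8 + (-4 + F)/(F*(-13 + F)))*(-4 + F)/(F**2*(-13 + F)) (M(F) = (2*(((F - 4)/(F - 13))/F)*(-8 + ((F - 4)/(F - 13))/F))/F = (2*(((-4 + F)/(-13 + F))/F)*(-8 + ((-4 + F)/(-13 + F))/F))/F = (2*((-4 + F)/(F*(-13 + F)))*(-8 + (-4 + F)/(F*(-13 + F))))/F = (2*(-8 + (-4 + F)/(F*(-13 + F)))*(-4 + F)/(F*(-13 + F)))/F = 2*(-8 + (-4 + F)/(F*(-13 + F)))*(-4 + F)/(F**2*(-13 + F)))
(784 + M(135)) + Y = (784 - 2*(-4 + 135)*(4 - 1*135 + 8*135*(-13 + 135))/(135**3*(-13 + 135)**2)) + 4846 = (784 - 2*1/2460375*131*(4 - 135 + 8*135*122)/122**2) + 4846 = (784 - 2*1/2460375*1/14884*131*(4 - 135 + 131760)) + 4846 = (784 - 2*1/2460375*1/14884*131*131629) + 4846 = (784 - 17243399/18310110750) + 4846 = 14355109584601/18310110750 + 4846 = 103085906279101/18310110750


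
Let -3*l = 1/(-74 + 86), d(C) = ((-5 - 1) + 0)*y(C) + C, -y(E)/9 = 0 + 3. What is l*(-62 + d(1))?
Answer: -101/36 ≈ -2.8056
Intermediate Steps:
y(E) = -27 (y(E) = -9*(0 + 3) = -9*3 = -27)
d(C) = 162 + C (d(C) = ((-5 - 1) + 0)*(-27) + C = (-6 + 0)*(-27) + C = -6*(-27) + C = 162 + C)
l = -1/36 (l = -1/(3*(-74 + 86)) = -⅓/12 = -⅓*1/12 = -1/36 ≈ -0.027778)
l*(-62 + d(1)) = -(-62 + (162 + 1))/36 = -(-62 + 163)/36 = -1/36*101 = -101/36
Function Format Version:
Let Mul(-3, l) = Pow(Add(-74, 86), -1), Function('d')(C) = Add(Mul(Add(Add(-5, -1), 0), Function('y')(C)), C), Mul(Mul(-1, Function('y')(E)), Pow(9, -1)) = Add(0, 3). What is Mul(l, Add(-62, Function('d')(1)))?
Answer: Rational(-101, 36) ≈ -2.8056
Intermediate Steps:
Function('y')(E) = -27 (Function('y')(E) = Mul(-9, Add(0, 3)) = Mul(-9, 3) = -27)
Function('d')(C) = Add(162, C) (Function('d')(C) = Add(Mul(Add(Add(-5, -1), 0), -27), C) = Add(Mul(Add(-6, 0), -27), C) = Add(Mul(-6, -27), C) = Add(162, C))
l = Rational(-1, 36) (l = Mul(Rational(-1, 3), Pow(Add(-74, 86), -1)) = Mul(Rational(-1, 3), Pow(12, -1)) = Mul(Rational(-1, 3), Rational(1, 12)) = Rational(-1, 36) ≈ -0.027778)
Mul(l, Add(-62, Function('d')(1))) = Mul(Rational(-1, 36), Add(-62, Add(162, 1))) = Mul(Rational(-1, 36), Add(-62, 163)) = Mul(Rational(-1, 36), 101) = Rational(-101, 36)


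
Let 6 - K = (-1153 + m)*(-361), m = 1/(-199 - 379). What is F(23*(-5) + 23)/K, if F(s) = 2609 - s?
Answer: -1561178/240579567 ≈ -0.0064892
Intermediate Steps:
m = -1/578 (m = 1/(-578) = -1/578 ≈ -0.0017301)
K = -240579567/578 (K = 6 - (-1153 - 1/578)*(-361) = 6 - (-666435)*(-361)/578 = 6 - 1*240583035/578 = 6 - 240583035/578 = -240579567/578 ≈ -4.1623e+5)
F(23*(-5) + 23)/K = (2609 - (23*(-5) + 23))/(-240579567/578) = (2609 - (-115 + 23))*(-578/240579567) = (2609 - 1*(-92))*(-578/240579567) = (2609 + 92)*(-578/240579567) = 2701*(-578/240579567) = -1561178/240579567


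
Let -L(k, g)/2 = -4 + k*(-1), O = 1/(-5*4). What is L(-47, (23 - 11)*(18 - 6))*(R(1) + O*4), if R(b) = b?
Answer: -344/5 ≈ -68.800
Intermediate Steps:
O = -1/20 (O = -1/5*1/4 = -1/20 ≈ -0.050000)
L(k, g) = 8 + 2*k (L(k, g) = -2*(-4 + k*(-1)) = -2*(-4 - k) = 8 + 2*k)
L(-47, (23 - 11)*(18 - 6))*(R(1) + O*4) = (8 + 2*(-47))*(1 - 1/20*4) = (8 - 94)*(1 - 1/5) = -86*4/5 = -344/5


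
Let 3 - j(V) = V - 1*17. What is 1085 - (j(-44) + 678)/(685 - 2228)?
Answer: 1674897/1543 ≈ 1085.5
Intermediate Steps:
j(V) = 20 - V (j(V) = 3 - (V - 1*17) = 3 - (V - 17) = 3 - (-17 + V) = 3 + (17 - V) = 20 - V)
1085 - (j(-44) + 678)/(685 - 2228) = 1085 - ((20 - 1*(-44)) + 678)/(685 - 2228) = 1085 - ((20 + 44) + 678)/(-1543) = 1085 - (64 + 678)*(-1)/1543 = 1085 - 742*(-1)/1543 = 1085 - 1*(-742/1543) = 1085 + 742/1543 = 1674897/1543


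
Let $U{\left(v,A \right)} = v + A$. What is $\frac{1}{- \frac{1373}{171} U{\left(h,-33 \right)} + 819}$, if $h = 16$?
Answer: $\frac{171}{163390} \approx 0.0010466$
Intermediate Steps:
$U{\left(v,A \right)} = A + v$
$\frac{1}{- \frac{1373}{171} U{\left(h,-33 \right)} + 819} = \frac{1}{- \frac{1373}{171} \left(-33 + 16\right) + 819} = \frac{1}{\left(-1373\right) \frac{1}{171} \left(-17\right) + 819} = \frac{1}{\left(- \frac{1373}{171}\right) \left(-17\right) + 819} = \frac{1}{\frac{23341}{171} + 819} = \frac{1}{\frac{163390}{171}} = \frac{171}{163390}$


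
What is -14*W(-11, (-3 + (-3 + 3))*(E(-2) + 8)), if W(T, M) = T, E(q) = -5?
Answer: 154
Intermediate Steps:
-14*W(-11, (-3 + (-3 + 3))*(E(-2) + 8)) = -14*(-11) = 154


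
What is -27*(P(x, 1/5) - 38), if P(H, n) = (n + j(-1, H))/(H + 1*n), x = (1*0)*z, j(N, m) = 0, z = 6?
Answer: 999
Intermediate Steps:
x = 0 (x = (1*0)*6 = 0*6 = 0)
P(H, n) = n/(H + n) (P(H, n) = (n + 0)/(H + 1*n) = n/(H + n))
-27*(P(x, 1/5) - 38) = -27*(1/(5*(0 + 1/5)) - 38) = -27*(1/(5*(1/5)) - 38) = -27*((1/5)*5 - 38) = -27*(1 - 38) = -27*(-37) = 999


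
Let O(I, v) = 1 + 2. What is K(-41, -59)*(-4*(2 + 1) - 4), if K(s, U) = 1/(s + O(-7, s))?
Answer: 8/19 ≈ 0.42105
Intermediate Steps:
O(I, v) = 3
K(s, U) = 1/(3 + s) (K(s, U) = 1/(s + 3) = 1/(3 + s))
K(-41, -59)*(-4*(2 + 1) - 4) = (-4*(2 + 1) - 4)/(3 - 41) = (-4*3 - 4)/(-38) = -(-12 - 4)/38 = -1/38*(-16) = 8/19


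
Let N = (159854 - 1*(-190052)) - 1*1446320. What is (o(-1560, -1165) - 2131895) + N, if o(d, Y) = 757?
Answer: -3227552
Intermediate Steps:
N = -1096414 (N = (159854 + 190052) - 1446320 = 349906 - 1446320 = -1096414)
(o(-1560, -1165) - 2131895) + N = (757 - 2131895) - 1096414 = -2131138 - 1096414 = -3227552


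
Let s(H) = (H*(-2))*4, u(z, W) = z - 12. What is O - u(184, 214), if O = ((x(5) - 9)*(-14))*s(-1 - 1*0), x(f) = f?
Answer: 276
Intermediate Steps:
u(z, W) = -12 + z
s(H) = -8*H (s(H) = -2*H*4 = -8*H)
O = 448 (O = ((5 - 9)*(-14))*(-8*(-1 - 1*0)) = (-4*(-14))*(-8*(-1 + 0)) = 56*(-8*(-1)) = 56*8 = 448)
O - u(184, 214) = 448 - (-12 + 184) = 448 - 1*172 = 448 - 172 = 276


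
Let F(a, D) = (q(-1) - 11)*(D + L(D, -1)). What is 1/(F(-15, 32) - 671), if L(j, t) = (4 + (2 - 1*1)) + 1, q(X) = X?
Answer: -1/1127 ≈ -0.00088731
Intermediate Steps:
L(j, t) = 6 (L(j, t) = (4 + (2 - 1)) + 1 = (4 + 1) + 1 = 5 + 1 = 6)
F(a, D) = -72 - 12*D (F(a, D) = (-1 - 11)*(D + 6) = -12*(6 + D) = -72 - 12*D)
1/(F(-15, 32) - 671) = 1/((-72 - 12*32) - 671) = 1/((-72 - 384) - 671) = 1/(-456 - 671) = 1/(-1127) = -1/1127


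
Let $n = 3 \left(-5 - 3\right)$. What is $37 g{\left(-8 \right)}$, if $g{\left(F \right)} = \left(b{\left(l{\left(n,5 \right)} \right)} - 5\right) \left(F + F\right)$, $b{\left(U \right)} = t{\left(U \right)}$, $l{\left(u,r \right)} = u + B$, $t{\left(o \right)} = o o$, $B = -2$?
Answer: $-397232$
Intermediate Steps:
$n = -24$ ($n = 3 \left(-8\right) = -24$)
$t{\left(o \right)} = o^{2}$
$l{\left(u,r \right)} = -2 + u$ ($l{\left(u,r \right)} = u - 2 = -2 + u$)
$b{\left(U \right)} = U^{2}$
$g{\left(F \right)} = 1342 F$ ($g{\left(F \right)} = \left(\left(-2 - 24\right)^{2} - 5\right) \left(F + F\right) = \left(\left(-26\right)^{2} - 5\right) 2 F = \left(676 - 5\right) 2 F = 671 \cdot 2 F = 1342 F$)
$37 g{\left(-8 \right)} = 37 \cdot 1342 \left(-8\right) = 37 \left(-10736\right) = -397232$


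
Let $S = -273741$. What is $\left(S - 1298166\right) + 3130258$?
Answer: $1558351$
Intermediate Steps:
$\left(S - 1298166\right) + 3130258 = \left(-273741 - 1298166\right) + 3130258 = -1571907 + 3130258 = 1558351$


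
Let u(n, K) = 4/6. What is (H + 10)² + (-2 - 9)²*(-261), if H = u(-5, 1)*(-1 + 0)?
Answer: -283445/9 ≈ -31494.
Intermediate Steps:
u(n, K) = ⅔ (u(n, K) = 4*(⅙) = ⅔)
H = -⅔ (H = 2*(-1 + 0)/3 = (⅔)*(-1) = -⅔ ≈ -0.66667)
(H + 10)² + (-2 - 9)²*(-261) = (-⅔ + 10)² + (-2 - 9)²*(-261) = (28/3)² + (-11)²*(-261) = 784/9 + 121*(-261) = 784/9 - 31581 = -283445/9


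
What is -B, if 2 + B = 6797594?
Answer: -6797592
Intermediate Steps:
B = 6797592 (B = -2 + 6797594 = 6797592)
-B = -1*6797592 = -6797592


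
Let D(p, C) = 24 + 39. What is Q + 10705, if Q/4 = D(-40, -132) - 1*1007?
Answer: 6929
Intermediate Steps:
D(p, C) = 63
Q = -3776 (Q = 4*(63 - 1*1007) = 4*(63 - 1007) = 4*(-944) = -3776)
Q + 10705 = -3776 + 10705 = 6929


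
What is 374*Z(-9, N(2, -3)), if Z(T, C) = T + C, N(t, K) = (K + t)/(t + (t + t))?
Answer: -10285/3 ≈ -3428.3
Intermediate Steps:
N(t, K) = (K + t)/(3*t) (N(t, K) = (K + t)/(t + 2*t) = (K + t)/((3*t)) = (K + t)*(1/(3*t)) = (K + t)/(3*t))
Z(T, C) = C + T
374*Z(-9, N(2, -3)) = 374*((⅓)*(-3 + 2)/2 - 9) = 374*((⅓)*(½)*(-1) - 9) = 374*(-⅙ - 9) = 374*(-55/6) = -10285/3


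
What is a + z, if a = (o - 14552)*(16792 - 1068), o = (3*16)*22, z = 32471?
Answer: -212178633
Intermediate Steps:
o = 1056 (o = 48*22 = 1056)
a = -212211104 (a = (1056 - 14552)*(16792 - 1068) = -13496*15724 = -212211104)
a + z = -212211104 + 32471 = -212178633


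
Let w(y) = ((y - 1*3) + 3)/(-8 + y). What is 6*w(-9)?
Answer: 54/17 ≈ 3.1765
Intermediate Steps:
w(y) = y/(-8 + y) (w(y) = ((y - 3) + 3)/(-8 + y) = ((-3 + y) + 3)/(-8 + y) = y/(-8 + y))
6*w(-9) = 6*(-9/(-8 - 9)) = 6*(-9/(-17)) = 6*(-9*(-1/17)) = 6*(9/17) = 54/17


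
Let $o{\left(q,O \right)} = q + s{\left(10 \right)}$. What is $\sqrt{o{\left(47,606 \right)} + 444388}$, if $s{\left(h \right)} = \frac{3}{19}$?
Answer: $\frac{42 \sqrt{90953}}{19} \approx 666.66$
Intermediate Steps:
$s{\left(h \right)} = \frac{3}{19}$ ($s{\left(h \right)} = 3 \cdot \frac{1}{19} = \frac{3}{19}$)
$o{\left(q,O \right)} = \frac{3}{19} + q$ ($o{\left(q,O \right)} = q + \frac{3}{19} = \frac{3}{19} + q$)
$\sqrt{o{\left(47,606 \right)} + 444388} = \sqrt{\left(\frac{3}{19} + 47\right) + 444388} = \sqrt{\frac{896}{19} + 444388} = \sqrt{\frac{8444268}{19}} = \frac{42 \sqrt{90953}}{19}$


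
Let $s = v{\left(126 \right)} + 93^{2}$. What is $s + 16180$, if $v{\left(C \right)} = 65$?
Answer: $24894$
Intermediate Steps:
$s = 8714$ ($s = 65 + 93^{2} = 65 + 8649 = 8714$)
$s + 16180 = 8714 + 16180 = 24894$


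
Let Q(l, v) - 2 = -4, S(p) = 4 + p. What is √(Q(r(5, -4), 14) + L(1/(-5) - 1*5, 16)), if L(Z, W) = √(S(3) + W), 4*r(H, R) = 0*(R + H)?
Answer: √(-2 + √23) ≈ 1.6721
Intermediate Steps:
r(H, R) = 0 (r(H, R) = (0*(R + H))/4 = (0*(H + R))/4 = (¼)*0 = 0)
Q(l, v) = -2 (Q(l, v) = 2 - 4 = -2)
L(Z, W) = √(7 + W) (L(Z, W) = √((4 + 3) + W) = √(7 + W))
√(Q(r(5, -4), 14) + L(1/(-5) - 1*5, 16)) = √(-2 + √(7 + 16)) = √(-2 + √23)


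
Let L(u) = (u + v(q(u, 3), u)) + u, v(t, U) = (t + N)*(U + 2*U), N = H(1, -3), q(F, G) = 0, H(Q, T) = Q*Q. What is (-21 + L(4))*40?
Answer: -40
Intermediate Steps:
H(Q, T) = Q²
N = 1 (N = 1² = 1)
v(t, U) = 3*U*(1 + t) (v(t, U) = (t + 1)*(U + 2*U) = (1 + t)*(3*U) = 3*U*(1 + t))
L(u) = 5*u (L(u) = (u + 3*u*(1 + 0)) + u = (u + 3*u*1) + u = (u + 3*u) + u = 4*u + u = 5*u)
(-21 + L(4))*40 = (-21 + 5*4)*40 = (-21 + 20)*40 = -1*40 = -40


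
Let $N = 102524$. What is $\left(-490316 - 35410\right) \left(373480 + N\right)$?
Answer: $-250247678904$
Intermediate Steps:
$\left(-490316 - 35410\right) \left(373480 + N\right) = \left(-490316 - 35410\right) \left(373480 + 102524\right) = \left(-525726\right) 476004 = -250247678904$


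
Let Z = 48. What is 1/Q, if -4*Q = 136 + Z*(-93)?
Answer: 1/1082 ≈ 0.00092421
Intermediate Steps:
Q = 1082 (Q = -(136 + 48*(-93))/4 = -(136 - 4464)/4 = -¼*(-4328) = 1082)
1/Q = 1/1082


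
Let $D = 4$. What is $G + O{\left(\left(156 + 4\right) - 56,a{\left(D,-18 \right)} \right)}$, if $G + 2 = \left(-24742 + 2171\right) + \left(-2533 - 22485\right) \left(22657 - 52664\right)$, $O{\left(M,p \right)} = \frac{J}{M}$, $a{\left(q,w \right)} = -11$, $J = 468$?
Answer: $\frac{1501385115}{2} \approx 7.5069 \cdot 10^{8}$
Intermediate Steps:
$O{\left(M,p \right)} = \frac{468}{M}$
$G = 750692553$ ($G = -2 + \left(\left(-24742 + 2171\right) + \left(-2533 - 22485\right) \left(22657 - 52664\right)\right) = -2 - -750692555 = -2 + \left(-22571 + 750715126\right) = -2 + 750692555 = 750692553$)
$G + O{\left(\left(156 + 4\right) - 56,a{\left(D,-18 \right)} \right)} = 750692553 + \frac{468}{\left(156 + 4\right) - 56} = 750692553 + \frac{468}{160 - 56} = 750692553 + \frac{468}{104} = 750692553 + 468 \cdot \frac{1}{104} = 750692553 + \frac{9}{2} = \frac{1501385115}{2}$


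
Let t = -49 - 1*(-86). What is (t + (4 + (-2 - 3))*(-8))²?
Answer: 2025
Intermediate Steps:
t = 37 (t = -49 + 86 = 37)
(t + (4 + (-2 - 3))*(-8))² = (37 + (4 + (-2 - 3))*(-8))² = (37 + (4 - 5)*(-8))² = (37 - 1*(-8))² = (37 + 8)² = 45² = 2025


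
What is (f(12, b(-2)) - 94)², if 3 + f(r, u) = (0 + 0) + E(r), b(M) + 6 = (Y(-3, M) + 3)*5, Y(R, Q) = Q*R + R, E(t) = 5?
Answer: 8464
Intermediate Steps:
Y(R, Q) = R + Q*R
b(M) = -6 - 15*M (b(M) = -6 + (-3*(1 + M) + 3)*5 = -6 + ((-3 - 3*M) + 3)*5 = -6 - 3*M*5 = -6 - 15*M)
f(r, u) = 2 (f(r, u) = -3 + ((0 + 0) + 5) = -3 + (0 + 5) = -3 + 5 = 2)
(f(12, b(-2)) - 94)² = (2 - 94)² = (-92)² = 8464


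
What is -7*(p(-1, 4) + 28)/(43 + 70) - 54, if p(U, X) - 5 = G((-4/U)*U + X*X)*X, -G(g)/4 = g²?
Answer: 9795/113 ≈ 86.681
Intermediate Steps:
G(g) = -4*g²
p(U, X) = 5 - 4*X*(-4 + X²)² (p(U, X) = 5 + (-4*((-4/U)*U + X*X)²)*X = 5 + (-4*(-4 + X²)²)*X = 5 - 4*X*(-4 + X²)²)
-7*(p(-1, 4) + 28)/(43 + 70) - 54 = -7*((5 - 4*4*(-4 + 4²)²) + 28)/(43 + 70) - 54 = -7*((5 - 4*4*(-4 + 16)²) + 28)/113 - 54 = -7*((5 - 4*4*12²) + 28)/113 - 54 = -7*((5 - 4*4*144) + 28)/113 - 54 = -7*((5 - 2304) + 28)/113 - 54 = -7*(-2299 + 28)/113 - 54 = -(-15897)/113 - 54 = -7*(-2271/113) - 54 = 15897/113 - 54 = 9795/113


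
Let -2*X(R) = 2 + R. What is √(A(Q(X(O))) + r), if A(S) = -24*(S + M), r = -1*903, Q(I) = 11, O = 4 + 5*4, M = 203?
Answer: 3*I*√671 ≈ 77.711*I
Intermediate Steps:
O = 24 (O = 4 + 20 = 24)
X(R) = -1 - R/2 (X(R) = -(2 + R)/2 = -1 - R/2)
r = -903
A(S) = -4872 - 24*S (A(S) = -24*(S + 203) = -24*(203 + S) = -4872 - 24*S)
√(A(Q(X(O))) + r) = √((-4872 - 24*11) - 903) = √((-4872 - 264) - 903) = √(-5136 - 903) = √(-6039) = 3*I*√671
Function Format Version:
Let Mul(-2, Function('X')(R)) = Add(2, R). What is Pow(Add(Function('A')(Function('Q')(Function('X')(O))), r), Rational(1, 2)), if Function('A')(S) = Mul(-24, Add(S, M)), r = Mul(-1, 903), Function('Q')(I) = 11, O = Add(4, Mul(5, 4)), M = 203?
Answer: Mul(3, I, Pow(671, Rational(1, 2))) ≈ Mul(77.711, I)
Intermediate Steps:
O = 24 (O = Add(4, 20) = 24)
Function('X')(R) = Add(-1, Mul(Rational(-1, 2), R)) (Function('X')(R) = Mul(Rational(-1, 2), Add(2, R)) = Add(-1, Mul(Rational(-1, 2), R)))
r = -903
Function('A')(S) = Add(-4872, Mul(-24, S)) (Function('A')(S) = Mul(-24, Add(S, 203)) = Mul(-24, Add(203, S)) = Add(-4872, Mul(-24, S)))
Pow(Add(Function('A')(Function('Q')(Function('X')(O))), r), Rational(1, 2)) = Pow(Add(Add(-4872, Mul(-24, 11)), -903), Rational(1, 2)) = Pow(Add(Add(-4872, -264), -903), Rational(1, 2)) = Pow(Add(-5136, -903), Rational(1, 2)) = Pow(-6039, Rational(1, 2)) = Mul(3, I, Pow(671, Rational(1, 2)))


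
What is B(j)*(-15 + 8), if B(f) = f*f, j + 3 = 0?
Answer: -63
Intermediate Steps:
j = -3 (j = -3 + 0 = -3)
B(f) = f**2
B(j)*(-15 + 8) = (-3)**2*(-15 + 8) = 9*(-7) = -63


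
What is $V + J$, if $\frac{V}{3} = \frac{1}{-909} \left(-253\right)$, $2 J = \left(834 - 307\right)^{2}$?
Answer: $\frac{84152393}{606} \approx 1.3887 \cdot 10^{5}$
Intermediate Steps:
$J = \frac{277729}{2}$ ($J = \frac{\left(834 - 307\right)^{2}}{2} = \frac{527^{2}}{2} = \frac{1}{2} \cdot 277729 = \frac{277729}{2} \approx 1.3886 \cdot 10^{5}$)
$V = \frac{253}{303}$ ($V = 3 \frac{1}{-909} \left(-253\right) = 3 \left(\left(- \frac{1}{909}\right) \left(-253\right)\right) = 3 \cdot \frac{253}{909} = \frac{253}{303} \approx 0.83498$)
$V + J = \frac{253}{303} + \frac{277729}{2} = \frac{84152393}{606}$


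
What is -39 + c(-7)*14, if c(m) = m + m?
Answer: -235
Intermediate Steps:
c(m) = 2*m
-39 + c(-7)*14 = -39 + (2*(-7))*14 = -39 - 14*14 = -39 - 196 = -235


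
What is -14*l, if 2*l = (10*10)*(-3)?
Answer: 2100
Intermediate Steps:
l = -150 (l = ((10*10)*(-3))/2 = (100*(-3))/2 = (1/2)*(-300) = -150)
-14*l = -14*(-150) = 2100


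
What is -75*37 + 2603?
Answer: -172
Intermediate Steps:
-75*37 + 2603 = -2775 + 2603 = -172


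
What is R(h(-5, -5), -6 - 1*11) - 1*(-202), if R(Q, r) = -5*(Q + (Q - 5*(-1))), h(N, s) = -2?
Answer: 197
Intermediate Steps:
R(Q, r) = -25 - 10*Q (R(Q, r) = -5*(Q + (Q + 5)) = -5*(Q + (5 + Q)) = -5*(5 + 2*Q) = -25 - 10*Q)
R(h(-5, -5), -6 - 1*11) - 1*(-202) = (-25 - 10*(-2)) - 1*(-202) = (-25 + 20) + 202 = -5 + 202 = 197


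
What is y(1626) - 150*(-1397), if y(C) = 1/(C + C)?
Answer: 681456601/3252 ≈ 2.0955e+5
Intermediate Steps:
y(C) = 1/(2*C)
y(1626) - 150*(-1397) = (1/2)/1626 - 150*(-1397) = (1/2)*(1/1626) - 1*(-209550) = 1/3252 + 209550 = 681456601/3252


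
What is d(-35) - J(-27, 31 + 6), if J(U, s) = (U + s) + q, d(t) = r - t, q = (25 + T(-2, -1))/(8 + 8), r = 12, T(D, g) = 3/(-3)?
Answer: 71/2 ≈ 35.500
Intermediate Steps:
T(D, g) = -1 (T(D, g) = 3*(-⅓) = -1)
q = 3/2 (q = (25 - 1)/(8 + 8) = 24/16 = 24*(1/16) = 3/2 ≈ 1.5000)
d(t) = 12 - t
J(U, s) = 3/2 + U + s (J(U, s) = (U + s) + 3/2 = 3/2 + U + s)
d(-35) - J(-27, 31 + 6) = (12 - 1*(-35)) - (3/2 - 27 + (31 + 6)) = (12 + 35) - (3/2 - 27 + 37) = 47 - 1*23/2 = 47 - 23/2 = 71/2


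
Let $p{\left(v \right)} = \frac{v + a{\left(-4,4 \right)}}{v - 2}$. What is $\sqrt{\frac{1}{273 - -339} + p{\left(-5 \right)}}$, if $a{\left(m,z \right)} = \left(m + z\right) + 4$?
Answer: $\frac{\sqrt{73661}}{714} \approx 0.38012$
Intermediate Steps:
$a{\left(m,z \right)} = 4 + m + z$
$p{\left(v \right)} = \frac{4 + v}{-2 + v}$ ($p{\left(v \right)} = \frac{v + \left(4 - 4 + 4\right)}{v - 2} = \frac{v + 4}{-2 + v} = \frac{4 + v}{-2 + v}$)
$\sqrt{\frac{1}{273 - -339} + p{\left(-5 \right)}} = \sqrt{\frac{1}{273 - -339} + \frac{4 - 5}{-2 - 5}} = \sqrt{\frac{1}{273 + 339} + \frac{1}{-7} \left(-1\right)} = \sqrt{\frac{1}{612} - - \frac{1}{7}} = \sqrt{\frac{1}{612} + \frac{1}{7}} = \sqrt{\frac{619}{4284}} = \frac{\sqrt{73661}}{714}$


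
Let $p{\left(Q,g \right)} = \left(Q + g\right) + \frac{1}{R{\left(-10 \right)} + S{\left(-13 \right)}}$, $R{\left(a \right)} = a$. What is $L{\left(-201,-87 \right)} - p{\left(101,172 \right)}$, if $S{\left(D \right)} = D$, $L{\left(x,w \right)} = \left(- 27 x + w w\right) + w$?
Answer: $\frac{290629}{23} \approx 12636.0$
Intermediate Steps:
$L{\left(x,w \right)} = w + w^{2} - 27 x$ ($L{\left(x,w \right)} = \left(- 27 x + w^{2}\right) + w = \left(w^{2} - 27 x\right) + w = w + w^{2} - 27 x$)
$p{\left(Q,g \right)} = - \frac{1}{23} + Q + g$ ($p{\left(Q,g \right)} = \left(Q + g\right) + \frac{1}{-10 - 13} = \left(Q + g\right) + \frac{1}{-23} = \left(Q + g\right) - \frac{1}{23} = - \frac{1}{23} + Q + g$)
$L{\left(-201,-87 \right)} - p{\left(101,172 \right)} = \left(-87 + \left(-87\right)^{2} - -5427\right) - \left(- \frac{1}{23} + 101 + 172\right) = \left(-87 + 7569 + 5427\right) - \frac{6278}{23} = 12909 - \frac{6278}{23} = \frac{290629}{23}$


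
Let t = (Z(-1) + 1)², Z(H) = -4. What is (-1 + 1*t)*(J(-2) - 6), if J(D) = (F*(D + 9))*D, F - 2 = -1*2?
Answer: -48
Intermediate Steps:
F = 0 (F = 2 - 1*2 = 2 - 2 = 0)
t = 9 (t = (-4 + 1)² = (-3)² = 9)
J(D) = 0 (J(D) = (0*(D + 9))*D = (0*(9 + D))*D = 0*D = 0)
(-1 + 1*t)*(J(-2) - 6) = (-1 + 1*9)*(0 - 6) = (-1 + 9)*(-6) = 8*(-6) = -48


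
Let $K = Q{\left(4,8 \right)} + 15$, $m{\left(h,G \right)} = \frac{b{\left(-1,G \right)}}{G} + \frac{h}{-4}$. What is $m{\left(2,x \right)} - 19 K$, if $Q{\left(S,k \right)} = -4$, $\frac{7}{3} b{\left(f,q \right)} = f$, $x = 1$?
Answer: $- \frac{2939}{14} \approx -209.93$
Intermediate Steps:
$b{\left(f,q \right)} = \frac{3 f}{7}$
$m{\left(h,G \right)} = - \frac{3}{7 G} - \frac{h}{4}$ ($m{\left(h,G \right)} = \frac{\frac{3}{7} \left(-1\right)}{G} + \frac{h}{-4} = - \frac{3}{7 G} + h \left(- \frac{1}{4}\right) = - \frac{3}{7 G} - \frac{h}{4}$)
$K = 11$ ($K = -4 + 15 = 11$)
$m{\left(2,x \right)} - 19 K = \left(- \frac{3}{7 \cdot 1} - \frac{1}{2}\right) - 209 = \left(\left(- \frac{3}{7}\right) 1 - \frac{1}{2}\right) - 209 = \left(- \frac{3}{7} - \frac{1}{2}\right) - 209 = - \frac{13}{14} - 209 = - \frac{2939}{14}$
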